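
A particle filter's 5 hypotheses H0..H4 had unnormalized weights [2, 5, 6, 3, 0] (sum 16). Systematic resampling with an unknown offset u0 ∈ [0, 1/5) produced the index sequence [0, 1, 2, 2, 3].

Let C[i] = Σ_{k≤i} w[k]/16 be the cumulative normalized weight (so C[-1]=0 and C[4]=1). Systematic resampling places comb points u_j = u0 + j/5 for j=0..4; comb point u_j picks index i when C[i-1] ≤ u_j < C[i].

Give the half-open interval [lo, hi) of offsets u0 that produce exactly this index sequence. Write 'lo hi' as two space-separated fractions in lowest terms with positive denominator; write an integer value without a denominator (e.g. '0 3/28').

C = [1/8, 7/16, 13/16, 1, 1]
j=0 picked index 0: u0 ∈ [0, 1/8)
j=1 picked index 1: u0 ∈ [-3/40, 19/80)
j=2 picked index 2: u0 ∈ [3/80, 33/80)
j=3 picked index 2: u0 ∈ [-13/80, 17/80)
j=4 picked index 3: u0 ∈ [1/80, 1/5)
intersection: [3/80, 1/8)

3/80 1/8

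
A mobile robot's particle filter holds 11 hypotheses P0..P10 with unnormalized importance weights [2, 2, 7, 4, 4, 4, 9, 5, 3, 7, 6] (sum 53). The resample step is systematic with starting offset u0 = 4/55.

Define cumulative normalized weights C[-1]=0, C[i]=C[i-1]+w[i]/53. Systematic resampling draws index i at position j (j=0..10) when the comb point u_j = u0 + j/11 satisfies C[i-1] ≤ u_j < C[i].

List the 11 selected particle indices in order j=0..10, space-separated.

1 2 3 4 6 6 7 8 9 10 10

C = [2/53, 4/53, 11/53, 15/53, 19/53, 23/53, 32/53, 37/53, 40/53, 47/53, 1]
j=0: u_0=4/55 ∈ [2/53, 4/53) → index 1
j=1: u_1=9/55 ∈ [4/53, 11/53) → index 2
j=2: u_2=14/55 ∈ [11/53, 15/53) → index 3
j=3: u_3=19/55 ∈ [15/53, 19/53) → index 4
j=4: u_4=24/55 ∈ [23/53, 32/53) → index 6
j=5: u_5=29/55 ∈ [23/53, 32/53) → index 6
j=6: u_6=34/55 ∈ [32/53, 37/53) → index 7
j=7: u_7=39/55 ∈ [37/53, 40/53) → index 8
j=8: u_8=4/5 ∈ [40/53, 47/53) → index 9
j=9: u_9=49/55 ∈ [47/53, 1) → index 10
j=10: u_10=54/55 ∈ [47/53, 1) → index 10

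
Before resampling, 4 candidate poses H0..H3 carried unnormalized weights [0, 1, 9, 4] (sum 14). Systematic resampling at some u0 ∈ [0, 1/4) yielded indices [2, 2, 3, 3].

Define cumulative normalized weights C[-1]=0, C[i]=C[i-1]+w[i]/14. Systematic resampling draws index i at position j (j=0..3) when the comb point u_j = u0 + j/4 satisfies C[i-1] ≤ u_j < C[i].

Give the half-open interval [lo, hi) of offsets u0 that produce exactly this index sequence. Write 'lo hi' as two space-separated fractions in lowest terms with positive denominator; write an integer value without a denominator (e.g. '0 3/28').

3/14 1/4

C = [0, 1/14, 5/7, 1]
j=0 picked index 2: u0 ∈ [1/14, 5/7)
j=1 picked index 2: u0 ∈ [-5/28, 13/28)
j=2 picked index 3: u0 ∈ [3/14, 1/2)
j=3 picked index 3: u0 ∈ [-1/28, 1/4)
intersection: [3/14, 1/4)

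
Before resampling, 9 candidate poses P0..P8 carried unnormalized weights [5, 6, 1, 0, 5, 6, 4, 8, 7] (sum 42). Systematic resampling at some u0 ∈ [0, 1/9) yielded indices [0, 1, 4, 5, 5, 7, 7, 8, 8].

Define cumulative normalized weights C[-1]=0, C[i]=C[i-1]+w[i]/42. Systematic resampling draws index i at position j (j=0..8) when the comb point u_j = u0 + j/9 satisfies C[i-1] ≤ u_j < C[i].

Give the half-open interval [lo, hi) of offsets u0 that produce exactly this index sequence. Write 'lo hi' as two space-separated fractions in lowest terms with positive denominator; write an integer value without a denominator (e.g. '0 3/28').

C = [5/42, 11/42, 2/7, 2/7, 17/42, 23/42, 9/14, 5/6, 1]
j=0 picked index 0: u0 ∈ [0, 5/42)
j=1 picked index 1: u0 ∈ [1/126, 19/126)
j=2 picked index 4: u0 ∈ [4/63, 23/126)
j=3 picked index 5: u0 ∈ [1/14, 3/14)
j=4 picked index 5: u0 ∈ [-5/126, 13/126)
j=5 picked index 7: u0 ∈ [11/126, 5/18)
j=6 picked index 7: u0 ∈ [-1/42, 1/6)
j=7 picked index 8: u0 ∈ [1/18, 2/9)
j=8 picked index 8: u0 ∈ [-1/18, 1/9)
intersection: [11/126, 13/126)

11/126 13/126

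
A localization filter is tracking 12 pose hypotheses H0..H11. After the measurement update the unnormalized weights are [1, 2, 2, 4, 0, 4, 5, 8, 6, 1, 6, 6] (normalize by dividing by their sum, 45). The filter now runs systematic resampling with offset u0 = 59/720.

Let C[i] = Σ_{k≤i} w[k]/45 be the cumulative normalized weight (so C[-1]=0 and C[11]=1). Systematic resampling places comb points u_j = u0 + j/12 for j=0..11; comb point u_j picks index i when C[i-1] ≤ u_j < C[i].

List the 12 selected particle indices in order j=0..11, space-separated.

2 3 5 6 7 7 8 8 10 10 11 11

C = [1/45, 1/15, 1/9, 1/5, 1/5, 13/45, 2/5, 26/45, 32/45, 11/15, 13/15, 1]
j=0: u_0=59/720 ∈ [1/15, 1/9) → index 2
j=1: u_1=119/720 ∈ [1/9, 1/5) → index 3
j=2: u_2=179/720 ∈ [1/5, 13/45) → index 5
j=3: u_3=239/720 ∈ [13/45, 2/5) → index 6
j=4: u_4=299/720 ∈ [2/5, 26/45) → index 7
j=5: u_5=359/720 ∈ [2/5, 26/45) → index 7
j=6: u_6=419/720 ∈ [26/45, 32/45) → index 8
j=7: u_7=479/720 ∈ [26/45, 32/45) → index 8
j=8: u_8=539/720 ∈ [11/15, 13/15) → index 10
j=9: u_9=599/720 ∈ [11/15, 13/15) → index 10
j=10: u_10=659/720 ∈ [13/15, 1) → index 11
j=11: u_11=719/720 ∈ [13/15, 1) → index 11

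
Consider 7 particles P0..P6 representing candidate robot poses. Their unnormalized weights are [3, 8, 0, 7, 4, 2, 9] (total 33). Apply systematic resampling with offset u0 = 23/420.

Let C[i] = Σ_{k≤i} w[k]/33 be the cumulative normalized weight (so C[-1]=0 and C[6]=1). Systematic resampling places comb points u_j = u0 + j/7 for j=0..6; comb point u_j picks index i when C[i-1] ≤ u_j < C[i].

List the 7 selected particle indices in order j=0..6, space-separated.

0 1 3 3 4 6 6

C = [1/11, 1/3, 1/3, 6/11, 2/3, 8/11, 1]
j=0: u_0=23/420 ∈ [0, 1/11) → index 0
j=1: u_1=83/420 ∈ [1/11, 1/3) → index 1
j=2: u_2=143/420 ∈ [1/3, 6/11) → index 3
j=3: u_3=29/60 ∈ [1/3, 6/11) → index 3
j=4: u_4=263/420 ∈ [6/11, 2/3) → index 4
j=5: u_5=323/420 ∈ [8/11, 1) → index 6
j=6: u_6=383/420 ∈ [8/11, 1) → index 6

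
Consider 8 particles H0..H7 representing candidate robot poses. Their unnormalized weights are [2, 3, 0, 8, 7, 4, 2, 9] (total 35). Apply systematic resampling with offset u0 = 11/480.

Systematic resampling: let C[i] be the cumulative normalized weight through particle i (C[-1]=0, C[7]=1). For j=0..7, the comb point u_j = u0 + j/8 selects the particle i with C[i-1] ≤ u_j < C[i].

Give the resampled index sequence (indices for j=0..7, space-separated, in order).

C = [2/35, 1/7, 1/7, 13/35, 4/7, 24/35, 26/35, 1]
j=0: u_0=11/480 ∈ [0, 2/35) → index 0
j=1: u_1=71/480 ∈ [1/7, 13/35) → index 3
j=2: u_2=131/480 ∈ [1/7, 13/35) → index 3
j=3: u_3=191/480 ∈ [13/35, 4/7) → index 4
j=4: u_4=251/480 ∈ [13/35, 4/7) → index 4
j=5: u_5=311/480 ∈ [4/7, 24/35) → index 5
j=6: u_6=371/480 ∈ [26/35, 1) → index 7
j=7: u_7=431/480 ∈ [26/35, 1) → index 7

0 3 3 4 4 5 7 7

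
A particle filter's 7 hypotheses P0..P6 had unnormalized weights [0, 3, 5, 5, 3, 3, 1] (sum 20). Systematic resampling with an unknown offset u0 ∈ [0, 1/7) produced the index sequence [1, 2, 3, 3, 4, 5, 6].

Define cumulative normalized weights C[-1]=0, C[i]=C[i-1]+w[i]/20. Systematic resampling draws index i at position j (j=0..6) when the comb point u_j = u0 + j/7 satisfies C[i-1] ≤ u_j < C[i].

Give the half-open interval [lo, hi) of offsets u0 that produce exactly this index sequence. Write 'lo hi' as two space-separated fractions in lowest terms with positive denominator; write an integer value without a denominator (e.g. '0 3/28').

C = [0, 3/20, 2/5, 13/20, 4/5, 19/20, 1]
j=0 picked index 1: u0 ∈ [0, 3/20)
j=1 picked index 2: u0 ∈ [1/140, 9/35)
j=2 picked index 3: u0 ∈ [4/35, 51/140)
j=3 picked index 3: u0 ∈ [-1/35, 31/140)
j=4 picked index 4: u0 ∈ [11/140, 8/35)
j=5 picked index 5: u0 ∈ [3/35, 33/140)
j=6 picked index 6: u0 ∈ [13/140, 1/7)
intersection: [4/35, 1/7)

4/35 1/7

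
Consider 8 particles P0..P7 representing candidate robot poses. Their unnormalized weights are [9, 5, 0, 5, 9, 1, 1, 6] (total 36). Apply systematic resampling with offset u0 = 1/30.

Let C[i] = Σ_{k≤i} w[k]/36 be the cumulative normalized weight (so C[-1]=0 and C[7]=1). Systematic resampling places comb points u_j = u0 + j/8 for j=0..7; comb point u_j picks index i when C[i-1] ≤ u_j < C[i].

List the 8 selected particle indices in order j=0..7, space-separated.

C = [1/4, 7/18, 7/18, 19/36, 7/9, 29/36, 5/6, 1]
j=0: u_0=1/30 ∈ [0, 1/4) → index 0
j=1: u_1=19/120 ∈ [0, 1/4) → index 0
j=2: u_2=17/60 ∈ [1/4, 7/18) → index 1
j=3: u_3=49/120 ∈ [7/18, 19/36) → index 3
j=4: u_4=8/15 ∈ [19/36, 7/9) → index 4
j=5: u_5=79/120 ∈ [19/36, 7/9) → index 4
j=6: u_6=47/60 ∈ [7/9, 29/36) → index 5
j=7: u_7=109/120 ∈ [5/6, 1) → index 7

0 0 1 3 4 4 5 7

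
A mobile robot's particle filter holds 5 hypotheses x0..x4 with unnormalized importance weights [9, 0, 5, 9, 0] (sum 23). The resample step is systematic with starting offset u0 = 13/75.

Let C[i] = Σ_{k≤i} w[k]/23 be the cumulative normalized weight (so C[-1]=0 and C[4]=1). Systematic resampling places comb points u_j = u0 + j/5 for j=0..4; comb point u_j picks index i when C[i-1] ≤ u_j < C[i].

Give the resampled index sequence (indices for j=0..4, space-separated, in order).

0 0 2 3 3

C = [9/23, 9/23, 14/23, 1, 1]
j=0: u_0=13/75 ∈ [0, 9/23) → index 0
j=1: u_1=28/75 ∈ [0, 9/23) → index 0
j=2: u_2=43/75 ∈ [9/23, 14/23) → index 2
j=3: u_3=58/75 ∈ [14/23, 1) → index 3
j=4: u_4=73/75 ∈ [14/23, 1) → index 3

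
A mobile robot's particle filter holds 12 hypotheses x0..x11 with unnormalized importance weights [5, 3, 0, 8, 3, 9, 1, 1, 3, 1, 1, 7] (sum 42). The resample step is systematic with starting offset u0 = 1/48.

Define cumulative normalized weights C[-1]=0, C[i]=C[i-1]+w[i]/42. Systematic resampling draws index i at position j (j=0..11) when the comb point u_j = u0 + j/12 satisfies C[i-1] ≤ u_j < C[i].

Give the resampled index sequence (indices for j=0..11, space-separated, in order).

0 0 1 3 3 4 5 5 6 8 11 11

C = [5/42, 4/21, 4/21, 8/21, 19/42, 2/3, 29/42, 5/7, 11/14, 17/21, 5/6, 1]
j=0: u_0=1/48 ∈ [0, 5/42) → index 0
j=1: u_1=5/48 ∈ [0, 5/42) → index 0
j=2: u_2=3/16 ∈ [5/42, 4/21) → index 1
j=3: u_3=13/48 ∈ [4/21, 8/21) → index 3
j=4: u_4=17/48 ∈ [4/21, 8/21) → index 3
j=5: u_5=7/16 ∈ [8/21, 19/42) → index 4
j=6: u_6=25/48 ∈ [19/42, 2/3) → index 5
j=7: u_7=29/48 ∈ [19/42, 2/3) → index 5
j=8: u_8=11/16 ∈ [2/3, 29/42) → index 6
j=9: u_9=37/48 ∈ [5/7, 11/14) → index 8
j=10: u_10=41/48 ∈ [5/6, 1) → index 11
j=11: u_11=15/16 ∈ [5/6, 1) → index 11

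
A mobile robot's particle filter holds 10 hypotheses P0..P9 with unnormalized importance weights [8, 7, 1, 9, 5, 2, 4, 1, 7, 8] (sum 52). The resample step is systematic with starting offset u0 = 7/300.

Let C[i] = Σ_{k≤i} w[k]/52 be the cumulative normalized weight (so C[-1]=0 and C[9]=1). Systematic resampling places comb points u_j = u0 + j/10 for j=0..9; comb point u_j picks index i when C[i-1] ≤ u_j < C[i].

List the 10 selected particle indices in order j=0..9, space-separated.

0 0 1 3 3 4 6 8 8 9

C = [2/13, 15/52, 4/13, 25/52, 15/26, 8/13, 9/13, 37/52, 11/13, 1]
j=0: u_0=7/300 ∈ [0, 2/13) → index 0
j=1: u_1=37/300 ∈ [0, 2/13) → index 0
j=2: u_2=67/300 ∈ [2/13, 15/52) → index 1
j=3: u_3=97/300 ∈ [4/13, 25/52) → index 3
j=4: u_4=127/300 ∈ [4/13, 25/52) → index 3
j=5: u_5=157/300 ∈ [25/52, 15/26) → index 4
j=6: u_6=187/300 ∈ [8/13, 9/13) → index 6
j=7: u_7=217/300 ∈ [37/52, 11/13) → index 8
j=8: u_8=247/300 ∈ [37/52, 11/13) → index 8
j=9: u_9=277/300 ∈ [11/13, 1) → index 9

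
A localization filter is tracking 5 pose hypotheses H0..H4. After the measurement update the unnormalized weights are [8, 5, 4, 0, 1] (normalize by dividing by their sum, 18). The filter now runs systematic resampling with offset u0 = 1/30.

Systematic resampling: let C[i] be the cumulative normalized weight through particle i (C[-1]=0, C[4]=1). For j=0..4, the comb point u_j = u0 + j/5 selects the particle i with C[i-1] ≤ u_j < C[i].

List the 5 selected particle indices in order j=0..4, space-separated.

0 0 0 1 2

C = [4/9, 13/18, 17/18, 17/18, 1]
j=0: u_0=1/30 ∈ [0, 4/9) → index 0
j=1: u_1=7/30 ∈ [0, 4/9) → index 0
j=2: u_2=13/30 ∈ [0, 4/9) → index 0
j=3: u_3=19/30 ∈ [4/9, 13/18) → index 1
j=4: u_4=5/6 ∈ [13/18, 17/18) → index 2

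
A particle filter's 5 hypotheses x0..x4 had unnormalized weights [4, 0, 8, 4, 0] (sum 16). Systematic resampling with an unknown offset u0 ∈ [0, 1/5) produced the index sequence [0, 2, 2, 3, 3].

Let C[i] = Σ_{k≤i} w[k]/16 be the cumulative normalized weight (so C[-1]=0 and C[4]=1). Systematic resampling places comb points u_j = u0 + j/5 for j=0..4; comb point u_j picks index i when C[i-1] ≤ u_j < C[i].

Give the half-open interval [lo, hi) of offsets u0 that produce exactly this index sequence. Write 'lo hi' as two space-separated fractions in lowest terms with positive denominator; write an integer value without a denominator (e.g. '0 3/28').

3/20 1/5

C = [1/4, 1/4, 3/4, 1, 1]
j=0 picked index 0: u0 ∈ [0, 1/4)
j=1 picked index 2: u0 ∈ [1/20, 11/20)
j=2 picked index 2: u0 ∈ [-3/20, 7/20)
j=3 picked index 3: u0 ∈ [3/20, 2/5)
j=4 picked index 3: u0 ∈ [-1/20, 1/5)
intersection: [3/20, 1/5)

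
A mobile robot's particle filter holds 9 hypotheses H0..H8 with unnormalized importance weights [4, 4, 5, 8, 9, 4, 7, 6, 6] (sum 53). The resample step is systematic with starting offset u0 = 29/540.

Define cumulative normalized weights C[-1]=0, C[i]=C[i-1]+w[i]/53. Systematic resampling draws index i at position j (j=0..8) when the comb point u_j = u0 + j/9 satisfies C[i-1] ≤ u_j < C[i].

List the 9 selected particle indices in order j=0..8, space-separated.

C = [4/53, 8/53, 13/53, 21/53, 30/53, 34/53, 41/53, 47/53, 1]
j=0: u_0=29/540 ∈ [0, 4/53) → index 0
j=1: u_1=89/540 ∈ [8/53, 13/53) → index 2
j=2: u_2=149/540 ∈ [13/53, 21/53) → index 3
j=3: u_3=209/540 ∈ [13/53, 21/53) → index 3
j=4: u_4=269/540 ∈ [21/53, 30/53) → index 4
j=5: u_5=329/540 ∈ [30/53, 34/53) → index 5
j=6: u_6=389/540 ∈ [34/53, 41/53) → index 6
j=7: u_7=449/540 ∈ [41/53, 47/53) → index 7
j=8: u_8=509/540 ∈ [47/53, 1) → index 8

0 2 3 3 4 5 6 7 8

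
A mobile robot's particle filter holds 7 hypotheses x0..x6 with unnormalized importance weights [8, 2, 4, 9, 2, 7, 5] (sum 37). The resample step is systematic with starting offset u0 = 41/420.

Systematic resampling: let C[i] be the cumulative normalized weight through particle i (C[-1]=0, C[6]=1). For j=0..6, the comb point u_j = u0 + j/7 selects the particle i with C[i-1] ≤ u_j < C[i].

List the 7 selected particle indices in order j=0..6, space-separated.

C = [8/37, 10/37, 14/37, 23/37, 25/37, 32/37, 1]
j=0: u_0=41/420 ∈ [0, 8/37) → index 0
j=1: u_1=101/420 ∈ [8/37, 10/37) → index 1
j=2: u_2=23/60 ∈ [14/37, 23/37) → index 3
j=3: u_3=221/420 ∈ [14/37, 23/37) → index 3
j=4: u_4=281/420 ∈ [23/37, 25/37) → index 4
j=5: u_5=341/420 ∈ [25/37, 32/37) → index 5
j=6: u_6=401/420 ∈ [32/37, 1) → index 6

0 1 3 3 4 5 6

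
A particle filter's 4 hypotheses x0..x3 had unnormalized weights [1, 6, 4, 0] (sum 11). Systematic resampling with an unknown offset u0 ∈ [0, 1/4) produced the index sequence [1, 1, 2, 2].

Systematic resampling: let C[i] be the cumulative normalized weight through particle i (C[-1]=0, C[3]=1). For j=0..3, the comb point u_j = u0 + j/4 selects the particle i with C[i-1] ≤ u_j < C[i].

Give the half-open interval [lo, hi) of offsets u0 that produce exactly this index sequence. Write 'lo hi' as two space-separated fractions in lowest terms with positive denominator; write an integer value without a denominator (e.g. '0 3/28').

3/22 1/4

C = [1/11, 7/11, 1, 1]
j=0 picked index 1: u0 ∈ [1/11, 7/11)
j=1 picked index 1: u0 ∈ [-7/44, 17/44)
j=2 picked index 2: u0 ∈ [3/22, 1/2)
j=3 picked index 2: u0 ∈ [-5/44, 1/4)
intersection: [3/22, 1/4)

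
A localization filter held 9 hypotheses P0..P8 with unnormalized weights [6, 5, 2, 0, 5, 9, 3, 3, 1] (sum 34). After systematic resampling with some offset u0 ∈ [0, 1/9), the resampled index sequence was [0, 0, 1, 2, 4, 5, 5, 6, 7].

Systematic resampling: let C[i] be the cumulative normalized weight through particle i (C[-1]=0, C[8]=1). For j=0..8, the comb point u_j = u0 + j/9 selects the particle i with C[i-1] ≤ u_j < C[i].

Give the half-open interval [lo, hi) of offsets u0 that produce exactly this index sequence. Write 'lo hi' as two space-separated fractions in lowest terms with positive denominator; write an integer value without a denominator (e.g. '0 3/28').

C = [3/17, 11/34, 13/34, 13/34, 9/17, 27/34, 15/17, 33/34, 1]
j=0 picked index 0: u0 ∈ [0, 3/17)
j=1 picked index 0: u0 ∈ [-1/9, 10/153)
j=2 picked index 1: u0 ∈ [-7/153, 31/306)
j=3 picked index 2: u0 ∈ [-1/102, 5/102)
j=4 picked index 4: u0 ∈ [-19/306, 13/153)
j=5 picked index 5: u0 ∈ [-4/153, 73/306)
j=6 picked index 5: u0 ∈ [-7/51, 13/102)
j=7 picked index 6: u0 ∈ [5/306, 16/153)
j=8 picked index 7: u0 ∈ [-1/153, 25/306)
intersection: [5/306, 5/102)

5/306 5/102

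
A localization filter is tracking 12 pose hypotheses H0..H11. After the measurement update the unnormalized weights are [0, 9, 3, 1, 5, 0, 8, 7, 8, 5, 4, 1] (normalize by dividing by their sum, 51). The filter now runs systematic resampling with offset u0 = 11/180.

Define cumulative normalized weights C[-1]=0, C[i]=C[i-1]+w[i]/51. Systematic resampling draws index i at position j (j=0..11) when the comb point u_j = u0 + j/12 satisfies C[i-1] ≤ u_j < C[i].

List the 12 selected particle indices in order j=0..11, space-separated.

1 1 2 4 6 6 7 7 8 9 9 10

C = [0, 3/17, 4/17, 13/51, 6/17, 6/17, 26/51, 11/17, 41/51, 46/51, 50/51, 1]
j=0: u_0=11/180 ∈ [0, 3/17) → index 1
j=1: u_1=13/90 ∈ [0, 3/17) → index 1
j=2: u_2=41/180 ∈ [3/17, 4/17) → index 2
j=3: u_3=14/45 ∈ [13/51, 6/17) → index 4
j=4: u_4=71/180 ∈ [6/17, 26/51) → index 6
j=5: u_5=43/90 ∈ [6/17, 26/51) → index 6
j=6: u_6=101/180 ∈ [26/51, 11/17) → index 7
j=7: u_7=29/45 ∈ [26/51, 11/17) → index 7
j=8: u_8=131/180 ∈ [11/17, 41/51) → index 8
j=9: u_9=73/90 ∈ [41/51, 46/51) → index 9
j=10: u_10=161/180 ∈ [41/51, 46/51) → index 9
j=11: u_11=44/45 ∈ [46/51, 50/51) → index 10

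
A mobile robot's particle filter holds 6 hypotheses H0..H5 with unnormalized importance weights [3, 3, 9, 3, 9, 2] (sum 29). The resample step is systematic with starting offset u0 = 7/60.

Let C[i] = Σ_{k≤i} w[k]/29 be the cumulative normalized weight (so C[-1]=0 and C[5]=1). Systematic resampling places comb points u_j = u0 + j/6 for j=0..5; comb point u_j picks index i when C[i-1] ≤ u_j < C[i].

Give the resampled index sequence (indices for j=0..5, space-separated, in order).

C = [3/29, 6/29, 15/29, 18/29, 27/29, 1]
j=0: u_0=7/60 ∈ [3/29, 6/29) → index 1
j=1: u_1=17/60 ∈ [6/29, 15/29) → index 2
j=2: u_2=9/20 ∈ [6/29, 15/29) → index 2
j=3: u_3=37/60 ∈ [15/29, 18/29) → index 3
j=4: u_4=47/60 ∈ [18/29, 27/29) → index 4
j=5: u_5=19/20 ∈ [27/29, 1) → index 5

1 2 2 3 4 5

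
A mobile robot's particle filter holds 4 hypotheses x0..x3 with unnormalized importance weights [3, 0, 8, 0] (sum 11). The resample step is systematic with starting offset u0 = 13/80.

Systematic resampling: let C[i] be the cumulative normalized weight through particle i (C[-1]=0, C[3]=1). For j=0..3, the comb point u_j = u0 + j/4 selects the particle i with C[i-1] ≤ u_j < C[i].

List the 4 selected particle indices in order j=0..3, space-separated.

C = [3/11, 3/11, 1, 1]
j=0: u_0=13/80 ∈ [0, 3/11) → index 0
j=1: u_1=33/80 ∈ [3/11, 1) → index 2
j=2: u_2=53/80 ∈ [3/11, 1) → index 2
j=3: u_3=73/80 ∈ [3/11, 1) → index 2

0 2 2 2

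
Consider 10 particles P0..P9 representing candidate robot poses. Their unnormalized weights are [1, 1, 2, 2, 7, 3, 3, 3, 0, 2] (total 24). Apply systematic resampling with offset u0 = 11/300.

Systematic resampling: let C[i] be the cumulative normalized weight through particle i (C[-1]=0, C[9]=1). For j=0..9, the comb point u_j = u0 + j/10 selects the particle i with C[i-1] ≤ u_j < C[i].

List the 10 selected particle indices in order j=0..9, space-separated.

C = [1/24, 1/12, 1/6, 1/4, 13/24, 2/3, 19/24, 11/12, 11/12, 1]
j=0: u_0=11/300 ∈ [0, 1/24) → index 0
j=1: u_1=41/300 ∈ [1/12, 1/6) → index 2
j=2: u_2=71/300 ∈ [1/6, 1/4) → index 3
j=3: u_3=101/300 ∈ [1/4, 13/24) → index 4
j=4: u_4=131/300 ∈ [1/4, 13/24) → index 4
j=5: u_5=161/300 ∈ [1/4, 13/24) → index 4
j=6: u_6=191/300 ∈ [13/24, 2/3) → index 5
j=7: u_7=221/300 ∈ [2/3, 19/24) → index 6
j=8: u_8=251/300 ∈ [19/24, 11/12) → index 7
j=9: u_9=281/300 ∈ [11/12, 1) → index 9

0 2 3 4 4 4 5 6 7 9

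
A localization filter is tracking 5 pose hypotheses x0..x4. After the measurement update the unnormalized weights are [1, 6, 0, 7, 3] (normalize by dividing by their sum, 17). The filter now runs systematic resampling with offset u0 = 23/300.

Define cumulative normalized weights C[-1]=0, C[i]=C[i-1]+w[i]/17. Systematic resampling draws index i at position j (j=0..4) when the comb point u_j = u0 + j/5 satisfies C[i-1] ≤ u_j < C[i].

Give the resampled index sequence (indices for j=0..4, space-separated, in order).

1 1 3 3 4

C = [1/17, 7/17, 7/17, 14/17, 1]
j=0: u_0=23/300 ∈ [1/17, 7/17) → index 1
j=1: u_1=83/300 ∈ [1/17, 7/17) → index 1
j=2: u_2=143/300 ∈ [7/17, 14/17) → index 3
j=3: u_3=203/300 ∈ [7/17, 14/17) → index 3
j=4: u_4=263/300 ∈ [14/17, 1) → index 4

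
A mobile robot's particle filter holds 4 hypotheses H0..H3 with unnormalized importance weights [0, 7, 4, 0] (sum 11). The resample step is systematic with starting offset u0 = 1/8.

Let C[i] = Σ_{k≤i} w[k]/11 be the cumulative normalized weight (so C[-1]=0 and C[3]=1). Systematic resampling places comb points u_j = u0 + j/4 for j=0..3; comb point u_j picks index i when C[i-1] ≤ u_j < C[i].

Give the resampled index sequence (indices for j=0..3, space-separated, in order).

C = [0, 7/11, 1, 1]
j=0: u_0=1/8 ∈ [0, 7/11) → index 1
j=1: u_1=3/8 ∈ [0, 7/11) → index 1
j=2: u_2=5/8 ∈ [0, 7/11) → index 1
j=3: u_3=7/8 ∈ [7/11, 1) → index 2

1 1 1 2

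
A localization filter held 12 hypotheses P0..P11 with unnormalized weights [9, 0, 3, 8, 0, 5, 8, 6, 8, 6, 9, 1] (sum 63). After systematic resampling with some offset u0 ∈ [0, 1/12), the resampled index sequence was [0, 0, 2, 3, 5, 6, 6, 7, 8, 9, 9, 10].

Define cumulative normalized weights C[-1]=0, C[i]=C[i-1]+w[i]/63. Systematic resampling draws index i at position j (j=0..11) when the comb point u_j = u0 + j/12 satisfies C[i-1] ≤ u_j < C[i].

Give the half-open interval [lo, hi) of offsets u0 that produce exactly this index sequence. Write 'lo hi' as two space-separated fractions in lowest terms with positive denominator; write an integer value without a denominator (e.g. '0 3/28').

C = [1/7, 1/7, 4/21, 20/63, 20/63, 25/63, 11/21, 13/21, 47/63, 53/63, 62/63, 1]
j=0 picked index 0: u0 ∈ [0, 1/7)
j=1 picked index 0: u0 ∈ [-1/12, 5/84)
j=2 picked index 2: u0 ∈ [-1/42, 1/42)
j=3 picked index 3: u0 ∈ [-5/84, 17/252)
j=4 picked index 5: u0 ∈ [-1/63, 4/63)
j=5 picked index 6: u0 ∈ [-5/252, 3/28)
j=6 picked index 6: u0 ∈ [-13/126, 1/42)
j=7 picked index 7: u0 ∈ [-5/84, 1/28)
j=8 picked index 8: u0 ∈ [-1/21, 5/63)
j=9 picked index 9: u0 ∈ [-1/252, 23/252)
j=10 picked index 9: u0 ∈ [-11/126, 1/126)
j=11 picked index 10: u0 ∈ [-19/252, 17/252)
intersection: [0, 1/126)

0 1/126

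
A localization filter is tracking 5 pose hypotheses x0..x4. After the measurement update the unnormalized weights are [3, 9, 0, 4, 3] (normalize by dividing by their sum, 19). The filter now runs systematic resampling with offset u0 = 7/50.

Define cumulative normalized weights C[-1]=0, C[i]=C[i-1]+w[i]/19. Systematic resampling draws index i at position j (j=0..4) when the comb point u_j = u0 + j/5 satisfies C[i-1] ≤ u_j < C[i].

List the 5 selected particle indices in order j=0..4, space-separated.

C = [3/19, 12/19, 12/19, 16/19, 1]
j=0: u_0=7/50 ∈ [0, 3/19) → index 0
j=1: u_1=17/50 ∈ [3/19, 12/19) → index 1
j=2: u_2=27/50 ∈ [3/19, 12/19) → index 1
j=3: u_3=37/50 ∈ [12/19, 16/19) → index 3
j=4: u_4=47/50 ∈ [16/19, 1) → index 4

0 1 1 3 4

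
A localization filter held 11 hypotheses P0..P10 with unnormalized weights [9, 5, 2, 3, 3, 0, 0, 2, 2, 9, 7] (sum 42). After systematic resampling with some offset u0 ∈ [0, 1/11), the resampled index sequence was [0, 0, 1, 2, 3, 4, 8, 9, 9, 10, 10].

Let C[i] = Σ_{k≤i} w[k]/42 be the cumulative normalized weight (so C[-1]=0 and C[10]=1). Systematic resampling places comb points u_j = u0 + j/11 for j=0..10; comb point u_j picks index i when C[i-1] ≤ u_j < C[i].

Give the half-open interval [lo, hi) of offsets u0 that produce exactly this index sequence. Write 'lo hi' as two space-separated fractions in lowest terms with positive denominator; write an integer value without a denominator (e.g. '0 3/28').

2/33 16/231

C = [3/14, 1/3, 8/21, 19/42, 11/21, 11/21, 11/21, 4/7, 13/21, 5/6, 1]
j=0 picked index 0: u0 ∈ [0, 3/14)
j=1 picked index 0: u0 ∈ [-1/11, 19/154)
j=2 picked index 1: u0 ∈ [5/154, 5/33)
j=3 picked index 2: u0 ∈ [2/33, 25/231)
j=4 picked index 3: u0 ∈ [4/231, 41/462)
j=5 picked index 4: u0 ∈ [-1/462, 16/231)
j=6 picked index 8: u0 ∈ [2/77, 17/231)
j=7 picked index 9: u0 ∈ [-4/231, 13/66)
j=8 picked index 9: u0 ∈ [-25/231, 7/66)
j=9 picked index 10: u0 ∈ [1/66, 2/11)
j=10 picked index 10: u0 ∈ [-5/66, 1/11)
intersection: [2/33, 16/231)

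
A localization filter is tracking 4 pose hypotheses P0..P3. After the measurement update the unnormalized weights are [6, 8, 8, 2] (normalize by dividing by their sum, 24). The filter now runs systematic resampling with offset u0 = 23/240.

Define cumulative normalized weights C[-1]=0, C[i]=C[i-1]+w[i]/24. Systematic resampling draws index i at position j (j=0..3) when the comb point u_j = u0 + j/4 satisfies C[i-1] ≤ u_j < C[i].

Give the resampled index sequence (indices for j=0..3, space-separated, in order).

0 1 2 2

C = [1/4, 7/12, 11/12, 1]
j=0: u_0=23/240 ∈ [0, 1/4) → index 0
j=1: u_1=83/240 ∈ [1/4, 7/12) → index 1
j=2: u_2=143/240 ∈ [7/12, 11/12) → index 2
j=3: u_3=203/240 ∈ [7/12, 11/12) → index 2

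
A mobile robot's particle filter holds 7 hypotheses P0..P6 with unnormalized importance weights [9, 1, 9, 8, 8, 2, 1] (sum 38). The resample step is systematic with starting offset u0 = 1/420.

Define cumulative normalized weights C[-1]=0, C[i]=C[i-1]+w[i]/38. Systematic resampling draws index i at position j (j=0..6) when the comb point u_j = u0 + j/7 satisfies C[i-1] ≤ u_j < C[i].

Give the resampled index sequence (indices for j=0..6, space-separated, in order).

0 0 2 2 3 4 4

C = [9/38, 5/19, 1/2, 27/38, 35/38, 37/38, 1]
j=0: u_0=1/420 ∈ [0, 9/38) → index 0
j=1: u_1=61/420 ∈ [0, 9/38) → index 0
j=2: u_2=121/420 ∈ [5/19, 1/2) → index 2
j=3: u_3=181/420 ∈ [5/19, 1/2) → index 2
j=4: u_4=241/420 ∈ [1/2, 27/38) → index 3
j=5: u_5=43/60 ∈ [27/38, 35/38) → index 4
j=6: u_6=361/420 ∈ [27/38, 35/38) → index 4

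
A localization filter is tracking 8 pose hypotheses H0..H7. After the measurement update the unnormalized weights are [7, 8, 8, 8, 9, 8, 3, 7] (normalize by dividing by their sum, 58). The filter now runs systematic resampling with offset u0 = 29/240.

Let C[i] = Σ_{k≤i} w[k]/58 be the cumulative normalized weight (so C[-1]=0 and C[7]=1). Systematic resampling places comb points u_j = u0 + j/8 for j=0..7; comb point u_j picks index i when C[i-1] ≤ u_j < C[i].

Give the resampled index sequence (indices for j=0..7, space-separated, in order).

C = [7/58, 15/58, 23/58, 31/58, 20/29, 24/29, 51/58, 1]
j=0: u_0=29/240 ∈ [7/58, 15/58) → index 1
j=1: u_1=59/240 ∈ [7/58, 15/58) → index 1
j=2: u_2=89/240 ∈ [15/58, 23/58) → index 2
j=3: u_3=119/240 ∈ [23/58, 31/58) → index 3
j=4: u_4=149/240 ∈ [31/58, 20/29) → index 4
j=5: u_5=179/240 ∈ [20/29, 24/29) → index 5
j=6: u_6=209/240 ∈ [24/29, 51/58) → index 6
j=7: u_7=239/240 ∈ [51/58, 1) → index 7

1 1 2 3 4 5 6 7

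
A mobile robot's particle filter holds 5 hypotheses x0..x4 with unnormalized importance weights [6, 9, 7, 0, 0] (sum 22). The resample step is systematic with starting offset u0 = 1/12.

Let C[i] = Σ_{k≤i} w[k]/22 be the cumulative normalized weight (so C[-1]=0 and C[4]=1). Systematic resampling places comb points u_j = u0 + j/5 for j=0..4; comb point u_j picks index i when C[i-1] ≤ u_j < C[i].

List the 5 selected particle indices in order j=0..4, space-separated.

0 1 1 2 2

C = [3/11, 15/22, 1, 1, 1]
j=0: u_0=1/12 ∈ [0, 3/11) → index 0
j=1: u_1=17/60 ∈ [3/11, 15/22) → index 1
j=2: u_2=29/60 ∈ [3/11, 15/22) → index 1
j=3: u_3=41/60 ∈ [15/22, 1) → index 2
j=4: u_4=53/60 ∈ [15/22, 1) → index 2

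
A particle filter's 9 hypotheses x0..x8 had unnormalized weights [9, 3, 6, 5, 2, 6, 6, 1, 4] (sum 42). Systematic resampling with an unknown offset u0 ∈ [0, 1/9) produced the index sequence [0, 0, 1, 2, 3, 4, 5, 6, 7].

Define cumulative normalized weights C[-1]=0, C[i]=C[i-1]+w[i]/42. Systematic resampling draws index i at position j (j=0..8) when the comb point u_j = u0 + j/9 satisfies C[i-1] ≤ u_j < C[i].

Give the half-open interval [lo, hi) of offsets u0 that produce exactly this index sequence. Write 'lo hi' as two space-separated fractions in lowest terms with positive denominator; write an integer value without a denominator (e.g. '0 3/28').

0 1/63

C = [3/14, 2/7, 3/7, 23/42, 25/42, 31/42, 37/42, 19/21, 1]
j=0 picked index 0: u0 ∈ [0, 3/14)
j=1 picked index 0: u0 ∈ [-1/9, 13/126)
j=2 picked index 1: u0 ∈ [-1/126, 4/63)
j=3 picked index 2: u0 ∈ [-1/21, 2/21)
j=4 picked index 3: u0 ∈ [-1/63, 13/126)
j=5 picked index 4: u0 ∈ [-1/126, 5/126)
j=6 picked index 5: u0 ∈ [-1/14, 1/14)
j=7 picked index 6: u0 ∈ [-5/126, 13/126)
j=8 picked index 7: u0 ∈ [-1/126, 1/63)
intersection: [0, 1/63)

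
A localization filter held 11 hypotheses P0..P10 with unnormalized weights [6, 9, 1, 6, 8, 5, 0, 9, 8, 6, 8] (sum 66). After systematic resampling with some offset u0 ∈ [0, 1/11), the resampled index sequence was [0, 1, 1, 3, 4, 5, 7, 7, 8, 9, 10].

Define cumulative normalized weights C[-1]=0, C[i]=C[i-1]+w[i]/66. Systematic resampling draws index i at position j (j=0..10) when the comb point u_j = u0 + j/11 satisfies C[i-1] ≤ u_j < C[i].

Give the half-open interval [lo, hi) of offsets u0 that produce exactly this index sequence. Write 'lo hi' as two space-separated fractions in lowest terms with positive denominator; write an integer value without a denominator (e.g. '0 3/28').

0 1/33

C = [1/11, 5/22, 8/33, 1/3, 5/11, 35/66, 35/66, 2/3, 26/33, 29/33, 1]
j=0 picked index 0: u0 ∈ [0, 1/11)
j=1 picked index 1: u0 ∈ [0, 3/22)
j=2 picked index 1: u0 ∈ [-1/11, 1/22)
j=3 picked index 3: u0 ∈ [-1/33, 2/33)
j=4 picked index 4: u0 ∈ [-1/33, 1/11)
j=5 picked index 5: u0 ∈ [0, 5/66)
j=6 picked index 7: u0 ∈ [-1/66, 4/33)
j=7 picked index 7: u0 ∈ [-7/66, 1/33)
j=8 picked index 8: u0 ∈ [-2/33, 2/33)
j=9 picked index 9: u0 ∈ [-1/33, 2/33)
j=10 picked index 10: u0 ∈ [-1/33, 1/11)
intersection: [0, 1/33)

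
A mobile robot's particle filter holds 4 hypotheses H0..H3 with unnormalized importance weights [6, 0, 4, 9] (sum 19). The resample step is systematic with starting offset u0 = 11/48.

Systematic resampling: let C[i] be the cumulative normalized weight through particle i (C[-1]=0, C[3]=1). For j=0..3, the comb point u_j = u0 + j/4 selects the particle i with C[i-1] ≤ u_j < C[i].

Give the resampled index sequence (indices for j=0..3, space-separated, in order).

0 2 3 3

C = [6/19, 6/19, 10/19, 1]
j=0: u_0=11/48 ∈ [0, 6/19) → index 0
j=1: u_1=23/48 ∈ [6/19, 10/19) → index 2
j=2: u_2=35/48 ∈ [10/19, 1) → index 3
j=3: u_3=47/48 ∈ [10/19, 1) → index 3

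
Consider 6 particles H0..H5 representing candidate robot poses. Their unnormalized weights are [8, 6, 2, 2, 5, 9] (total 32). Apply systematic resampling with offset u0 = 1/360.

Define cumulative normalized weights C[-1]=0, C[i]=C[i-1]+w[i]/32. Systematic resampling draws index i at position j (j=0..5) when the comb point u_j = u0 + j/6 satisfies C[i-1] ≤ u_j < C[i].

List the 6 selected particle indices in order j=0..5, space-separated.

C = [1/4, 7/16, 1/2, 9/16, 23/32, 1]
j=0: u_0=1/360 ∈ [0, 1/4) → index 0
j=1: u_1=61/360 ∈ [0, 1/4) → index 0
j=2: u_2=121/360 ∈ [1/4, 7/16) → index 1
j=3: u_3=181/360 ∈ [1/2, 9/16) → index 3
j=4: u_4=241/360 ∈ [9/16, 23/32) → index 4
j=5: u_5=301/360 ∈ [23/32, 1) → index 5

0 0 1 3 4 5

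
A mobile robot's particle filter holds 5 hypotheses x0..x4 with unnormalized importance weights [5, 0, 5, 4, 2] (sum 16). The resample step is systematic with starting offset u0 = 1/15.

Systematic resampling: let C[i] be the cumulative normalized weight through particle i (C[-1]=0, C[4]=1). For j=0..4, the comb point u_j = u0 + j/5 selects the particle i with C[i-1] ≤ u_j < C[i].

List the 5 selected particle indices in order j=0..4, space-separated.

C = [5/16, 5/16, 5/8, 7/8, 1]
j=0: u_0=1/15 ∈ [0, 5/16) → index 0
j=1: u_1=4/15 ∈ [0, 5/16) → index 0
j=2: u_2=7/15 ∈ [5/16, 5/8) → index 2
j=3: u_3=2/3 ∈ [5/8, 7/8) → index 3
j=4: u_4=13/15 ∈ [5/8, 7/8) → index 3

0 0 2 3 3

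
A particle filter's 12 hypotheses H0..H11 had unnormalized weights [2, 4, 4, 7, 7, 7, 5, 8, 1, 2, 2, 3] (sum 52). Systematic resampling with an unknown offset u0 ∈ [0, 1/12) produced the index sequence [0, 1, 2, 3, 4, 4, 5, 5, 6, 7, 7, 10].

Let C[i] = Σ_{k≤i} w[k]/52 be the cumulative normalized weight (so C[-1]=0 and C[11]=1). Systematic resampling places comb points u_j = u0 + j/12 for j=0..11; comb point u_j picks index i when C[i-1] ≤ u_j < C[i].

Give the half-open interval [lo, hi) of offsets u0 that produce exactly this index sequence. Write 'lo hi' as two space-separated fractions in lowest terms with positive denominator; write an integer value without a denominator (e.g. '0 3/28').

0 1/78

C = [1/26, 3/26, 5/26, 17/52, 6/13, 31/52, 9/13, 11/13, 45/52, 47/52, 49/52, 1]
j=0 picked index 0: u0 ∈ [0, 1/26)
j=1 picked index 1: u0 ∈ [-7/156, 5/156)
j=2 picked index 2: u0 ∈ [-2/39, 1/39)
j=3 picked index 3: u0 ∈ [-3/52, 1/13)
j=4 picked index 4: u0 ∈ [-1/156, 5/39)
j=5 picked index 4: u0 ∈ [-7/78, 7/156)
j=6 picked index 5: u0 ∈ [-1/26, 5/52)
j=7 picked index 5: u0 ∈ [-19/156, 1/78)
j=8 picked index 6: u0 ∈ [-11/156, 1/39)
j=9 picked index 7: u0 ∈ [-3/52, 5/52)
j=10 picked index 7: u0 ∈ [-11/78, 1/78)
j=11 picked index 10: u0 ∈ [-1/78, 1/39)
intersection: [0, 1/78)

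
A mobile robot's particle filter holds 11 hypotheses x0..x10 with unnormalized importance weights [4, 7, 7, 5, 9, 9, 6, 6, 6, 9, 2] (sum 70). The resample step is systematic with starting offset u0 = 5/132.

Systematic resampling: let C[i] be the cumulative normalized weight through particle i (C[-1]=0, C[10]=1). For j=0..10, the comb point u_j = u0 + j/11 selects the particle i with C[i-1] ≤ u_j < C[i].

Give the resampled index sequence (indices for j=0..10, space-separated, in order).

0 1 2 3 4 5 5 7 8 9 9

C = [2/35, 11/70, 9/35, 23/70, 16/35, 41/70, 47/70, 53/70, 59/70, 34/35, 1]
j=0: u_0=5/132 ∈ [0, 2/35) → index 0
j=1: u_1=17/132 ∈ [2/35, 11/70) → index 1
j=2: u_2=29/132 ∈ [11/70, 9/35) → index 2
j=3: u_3=41/132 ∈ [9/35, 23/70) → index 3
j=4: u_4=53/132 ∈ [23/70, 16/35) → index 4
j=5: u_5=65/132 ∈ [16/35, 41/70) → index 5
j=6: u_6=7/12 ∈ [16/35, 41/70) → index 5
j=7: u_7=89/132 ∈ [47/70, 53/70) → index 7
j=8: u_8=101/132 ∈ [53/70, 59/70) → index 8
j=9: u_9=113/132 ∈ [59/70, 34/35) → index 9
j=10: u_10=125/132 ∈ [59/70, 34/35) → index 9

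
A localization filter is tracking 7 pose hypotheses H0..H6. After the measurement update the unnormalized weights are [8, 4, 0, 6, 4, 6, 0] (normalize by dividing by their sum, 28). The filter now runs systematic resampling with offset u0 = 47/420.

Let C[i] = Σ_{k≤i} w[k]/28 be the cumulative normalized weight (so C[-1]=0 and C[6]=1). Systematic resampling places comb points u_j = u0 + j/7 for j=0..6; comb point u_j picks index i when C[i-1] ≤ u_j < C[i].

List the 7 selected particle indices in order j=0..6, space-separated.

0 0 1 3 4 5 5

C = [2/7, 3/7, 3/7, 9/14, 11/14, 1, 1]
j=0: u_0=47/420 ∈ [0, 2/7) → index 0
j=1: u_1=107/420 ∈ [0, 2/7) → index 0
j=2: u_2=167/420 ∈ [2/7, 3/7) → index 1
j=3: u_3=227/420 ∈ [3/7, 9/14) → index 3
j=4: u_4=41/60 ∈ [9/14, 11/14) → index 4
j=5: u_5=347/420 ∈ [11/14, 1) → index 5
j=6: u_6=407/420 ∈ [11/14, 1) → index 5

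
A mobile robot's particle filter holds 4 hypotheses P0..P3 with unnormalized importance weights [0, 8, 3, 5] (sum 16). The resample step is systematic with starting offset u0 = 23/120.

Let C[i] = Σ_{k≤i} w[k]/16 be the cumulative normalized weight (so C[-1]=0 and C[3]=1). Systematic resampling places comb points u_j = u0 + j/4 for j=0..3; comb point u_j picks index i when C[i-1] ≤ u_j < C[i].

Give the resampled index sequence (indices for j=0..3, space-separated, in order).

C = [0, 1/2, 11/16, 1]
j=0: u_0=23/120 ∈ [0, 1/2) → index 1
j=1: u_1=53/120 ∈ [0, 1/2) → index 1
j=2: u_2=83/120 ∈ [11/16, 1) → index 3
j=3: u_3=113/120 ∈ [11/16, 1) → index 3

1 1 3 3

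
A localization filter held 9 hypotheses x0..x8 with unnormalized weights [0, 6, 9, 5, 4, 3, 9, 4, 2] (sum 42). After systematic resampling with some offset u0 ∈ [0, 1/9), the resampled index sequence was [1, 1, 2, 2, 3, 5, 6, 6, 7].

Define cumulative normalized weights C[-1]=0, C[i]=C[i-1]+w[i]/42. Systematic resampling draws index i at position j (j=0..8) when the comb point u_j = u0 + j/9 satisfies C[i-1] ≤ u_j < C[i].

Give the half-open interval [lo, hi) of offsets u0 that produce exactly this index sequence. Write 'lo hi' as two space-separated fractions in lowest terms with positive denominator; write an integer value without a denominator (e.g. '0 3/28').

C = [0, 1/7, 5/14, 10/21, 4/7, 9/14, 6/7, 20/21, 1]
j=0 picked index 1: u0 ∈ [0, 1/7)
j=1 picked index 1: u0 ∈ [-1/9, 2/63)
j=2 picked index 2: u0 ∈ [-5/63, 17/126)
j=3 picked index 2: u0 ∈ [-4/21, 1/42)
j=4 picked index 3: u0 ∈ [-11/126, 2/63)
j=5 picked index 5: u0 ∈ [1/63, 11/126)
j=6 picked index 6: u0 ∈ [-1/42, 4/21)
j=7 picked index 6: u0 ∈ [-17/126, 5/63)
j=8 picked index 7: u0 ∈ [-2/63, 4/63)
intersection: [1/63, 1/42)

1/63 1/42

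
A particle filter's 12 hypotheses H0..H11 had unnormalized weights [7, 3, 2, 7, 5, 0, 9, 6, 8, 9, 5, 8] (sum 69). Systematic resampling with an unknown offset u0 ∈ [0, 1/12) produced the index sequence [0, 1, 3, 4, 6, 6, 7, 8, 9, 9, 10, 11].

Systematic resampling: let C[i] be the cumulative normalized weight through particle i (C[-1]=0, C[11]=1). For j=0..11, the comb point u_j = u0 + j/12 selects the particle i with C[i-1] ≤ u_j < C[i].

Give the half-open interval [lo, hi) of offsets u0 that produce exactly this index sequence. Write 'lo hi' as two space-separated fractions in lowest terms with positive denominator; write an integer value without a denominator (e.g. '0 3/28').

C = [7/69, 10/69, 4/23, 19/69, 8/23, 8/23, 11/23, 13/23, 47/69, 56/69, 61/69, 1]
j=0 picked index 0: u0 ∈ [0, 7/69)
j=1 picked index 1: u0 ∈ [5/276, 17/276)
j=2 picked index 3: u0 ∈ [1/138, 5/46)
j=3 picked index 4: u0 ∈ [7/276, 9/92)
j=4 picked index 6: u0 ∈ [1/69, 10/69)
j=5 picked index 6: u0 ∈ [-19/276, 17/276)
j=6 picked index 7: u0 ∈ [-1/46, 3/46)
j=7 picked index 8: u0 ∈ [-5/276, 9/92)
j=8 picked index 9: u0 ∈ [1/69, 10/69)
j=9 picked index 9: u0 ∈ [-19/276, 17/276)
j=10 picked index 10: u0 ∈ [-1/46, 7/138)
j=11 picked index 11: u0 ∈ [-3/92, 1/12)
intersection: [7/276, 7/138)

7/276 7/138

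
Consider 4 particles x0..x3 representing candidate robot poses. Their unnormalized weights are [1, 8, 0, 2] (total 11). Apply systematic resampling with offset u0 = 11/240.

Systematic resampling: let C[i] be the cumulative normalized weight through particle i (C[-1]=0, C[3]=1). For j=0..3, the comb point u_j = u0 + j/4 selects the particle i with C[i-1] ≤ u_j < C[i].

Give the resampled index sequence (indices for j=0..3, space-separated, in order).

0 1 1 1

C = [1/11, 9/11, 9/11, 1]
j=0: u_0=11/240 ∈ [0, 1/11) → index 0
j=1: u_1=71/240 ∈ [1/11, 9/11) → index 1
j=2: u_2=131/240 ∈ [1/11, 9/11) → index 1
j=3: u_3=191/240 ∈ [1/11, 9/11) → index 1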